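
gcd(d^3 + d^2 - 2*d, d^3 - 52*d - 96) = d + 2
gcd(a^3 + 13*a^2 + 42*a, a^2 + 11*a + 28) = a + 7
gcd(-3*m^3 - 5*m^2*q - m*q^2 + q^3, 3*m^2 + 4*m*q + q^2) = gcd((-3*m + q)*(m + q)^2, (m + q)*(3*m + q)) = m + q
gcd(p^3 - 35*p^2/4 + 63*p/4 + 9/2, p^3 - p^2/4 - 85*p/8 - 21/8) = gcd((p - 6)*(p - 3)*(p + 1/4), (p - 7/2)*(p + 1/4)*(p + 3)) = p + 1/4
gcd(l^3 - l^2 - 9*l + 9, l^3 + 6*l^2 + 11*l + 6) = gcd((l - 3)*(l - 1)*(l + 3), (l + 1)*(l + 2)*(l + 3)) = l + 3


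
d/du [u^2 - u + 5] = 2*u - 1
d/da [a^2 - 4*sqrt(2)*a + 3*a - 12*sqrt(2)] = 2*a - 4*sqrt(2) + 3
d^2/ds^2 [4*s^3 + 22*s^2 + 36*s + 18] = 24*s + 44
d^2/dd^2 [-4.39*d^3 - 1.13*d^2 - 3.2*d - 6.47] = -26.34*d - 2.26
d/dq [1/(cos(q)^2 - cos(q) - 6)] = (2*cos(q) - 1)*sin(q)/(sin(q)^2 + cos(q) + 5)^2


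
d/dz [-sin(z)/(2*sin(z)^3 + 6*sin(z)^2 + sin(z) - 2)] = (4*sin(z)^3 + 6*sin(z)^2 + 2)*cos(z)/(2*sin(z)^3 + 6*sin(z)^2 + sin(z) - 2)^2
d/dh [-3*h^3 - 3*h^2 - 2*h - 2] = -9*h^2 - 6*h - 2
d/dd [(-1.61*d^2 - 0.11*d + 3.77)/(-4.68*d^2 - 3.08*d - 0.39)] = (4.444*d^2 + 36.543*d + 11.6545)/(21.9024*d^4 + 28.8288*d^3 + 13.1368*d^2 + 2.4024*d + 0.1521)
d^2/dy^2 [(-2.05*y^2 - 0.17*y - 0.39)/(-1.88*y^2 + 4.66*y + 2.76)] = (37.120976*y^3 + 72.092736*y^2 - 15.207696*y + 47.844648)/(6.644672*y^6 - 49.410912*y^5 + 93.211152*y^4 + 43.884152*y^3 - 136.841904*y^2 - 106.494048*y - 21.024576)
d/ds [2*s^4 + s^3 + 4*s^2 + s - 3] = 8*s^3 + 3*s^2 + 8*s + 1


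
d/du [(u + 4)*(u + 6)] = 2*u + 10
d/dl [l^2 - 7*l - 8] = 2*l - 7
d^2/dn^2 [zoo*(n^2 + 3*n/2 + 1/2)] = zoo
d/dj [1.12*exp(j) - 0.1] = 1.12*exp(j)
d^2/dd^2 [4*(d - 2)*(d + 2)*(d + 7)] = 24*d + 56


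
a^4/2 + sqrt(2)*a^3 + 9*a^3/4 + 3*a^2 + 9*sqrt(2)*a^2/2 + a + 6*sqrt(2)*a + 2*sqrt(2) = (a/2 + 1)*(a + 1/2)*(a + 2)*(a + 2*sqrt(2))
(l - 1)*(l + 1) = l^2 - 1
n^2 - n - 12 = (n - 4)*(n + 3)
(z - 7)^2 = z^2 - 14*z + 49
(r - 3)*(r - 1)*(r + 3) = r^3 - r^2 - 9*r + 9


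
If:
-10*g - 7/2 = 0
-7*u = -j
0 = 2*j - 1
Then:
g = -7/20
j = 1/2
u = 1/14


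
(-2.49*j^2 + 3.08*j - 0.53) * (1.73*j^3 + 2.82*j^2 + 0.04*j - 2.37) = -4.3077*j^5 - 1.6934*j^4 + 7.6691*j^3 + 4.5299*j^2 - 7.3208*j + 1.2561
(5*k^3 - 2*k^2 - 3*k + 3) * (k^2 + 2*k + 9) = 5*k^5 + 8*k^4 + 38*k^3 - 21*k^2 - 21*k + 27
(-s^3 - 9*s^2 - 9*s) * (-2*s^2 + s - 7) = 2*s^5 + 17*s^4 + 16*s^3 + 54*s^2 + 63*s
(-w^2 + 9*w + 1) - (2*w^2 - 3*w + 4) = -3*w^2 + 12*w - 3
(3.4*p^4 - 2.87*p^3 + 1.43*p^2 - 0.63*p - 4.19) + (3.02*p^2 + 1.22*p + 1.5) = 3.4*p^4 - 2.87*p^3 + 4.45*p^2 + 0.59*p - 2.69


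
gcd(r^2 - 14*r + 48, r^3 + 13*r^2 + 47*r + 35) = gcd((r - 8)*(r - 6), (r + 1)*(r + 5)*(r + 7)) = 1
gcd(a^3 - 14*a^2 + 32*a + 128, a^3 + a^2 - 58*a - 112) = a^2 - 6*a - 16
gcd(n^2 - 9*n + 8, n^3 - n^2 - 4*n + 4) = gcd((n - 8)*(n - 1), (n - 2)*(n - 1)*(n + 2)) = n - 1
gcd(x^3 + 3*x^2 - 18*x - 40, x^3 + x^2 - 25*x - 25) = x + 5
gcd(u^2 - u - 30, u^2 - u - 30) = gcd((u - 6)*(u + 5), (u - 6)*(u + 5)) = u^2 - u - 30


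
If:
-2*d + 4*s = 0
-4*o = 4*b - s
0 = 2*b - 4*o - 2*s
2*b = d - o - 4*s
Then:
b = 0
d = 0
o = 0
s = 0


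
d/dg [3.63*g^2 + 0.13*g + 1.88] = 7.26*g + 0.13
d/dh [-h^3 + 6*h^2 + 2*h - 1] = -3*h^2 + 12*h + 2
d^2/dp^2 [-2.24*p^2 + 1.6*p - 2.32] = -4.48000000000000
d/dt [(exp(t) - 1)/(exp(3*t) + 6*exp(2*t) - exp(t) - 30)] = ((1 - exp(t))*(3*exp(2*t) + 12*exp(t) - 1) + exp(3*t) + 6*exp(2*t) - exp(t) - 30)*exp(t)/(exp(3*t) + 6*exp(2*t) - exp(t) - 30)^2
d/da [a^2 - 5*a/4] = 2*a - 5/4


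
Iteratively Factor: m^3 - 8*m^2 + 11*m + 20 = (m - 5)*(m^2 - 3*m - 4) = (m - 5)*(m + 1)*(m - 4)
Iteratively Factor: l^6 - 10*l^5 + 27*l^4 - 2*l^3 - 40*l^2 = (l - 4)*(l^5 - 6*l^4 + 3*l^3 + 10*l^2) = (l - 4)*(l - 2)*(l^4 - 4*l^3 - 5*l^2) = (l - 5)*(l - 4)*(l - 2)*(l^3 + l^2) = (l - 5)*(l - 4)*(l - 2)*(l + 1)*(l^2) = l*(l - 5)*(l - 4)*(l - 2)*(l + 1)*(l)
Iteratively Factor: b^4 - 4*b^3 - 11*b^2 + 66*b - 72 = (b - 2)*(b^3 - 2*b^2 - 15*b + 36) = (b - 3)*(b - 2)*(b^2 + b - 12) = (b - 3)*(b - 2)*(b + 4)*(b - 3)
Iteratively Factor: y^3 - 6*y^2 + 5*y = (y)*(y^2 - 6*y + 5) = y*(y - 5)*(y - 1)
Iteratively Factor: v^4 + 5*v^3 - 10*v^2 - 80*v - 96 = (v + 4)*(v^3 + v^2 - 14*v - 24) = (v + 3)*(v + 4)*(v^2 - 2*v - 8) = (v + 2)*(v + 3)*(v + 4)*(v - 4)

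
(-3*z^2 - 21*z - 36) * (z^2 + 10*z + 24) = -3*z^4 - 51*z^3 - 318*z^2 - 864*z - 864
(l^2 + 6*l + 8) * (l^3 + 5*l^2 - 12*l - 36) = l^5 + 11*l^4 + 26*l^3 - 68*l^2 - 312*l - 288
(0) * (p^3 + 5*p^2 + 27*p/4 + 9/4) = 0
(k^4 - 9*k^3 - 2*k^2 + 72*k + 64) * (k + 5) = k^5 - 4*k^4 - 47*k^3 + 62*k^2 + 424*k + 320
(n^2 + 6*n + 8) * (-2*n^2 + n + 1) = -2*n^4 - 11*n^3 - 9*n^2 + 14*n + 8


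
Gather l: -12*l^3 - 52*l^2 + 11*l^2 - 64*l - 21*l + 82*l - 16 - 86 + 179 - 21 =-12*l^3 - 41*l^2 - 3*l + 56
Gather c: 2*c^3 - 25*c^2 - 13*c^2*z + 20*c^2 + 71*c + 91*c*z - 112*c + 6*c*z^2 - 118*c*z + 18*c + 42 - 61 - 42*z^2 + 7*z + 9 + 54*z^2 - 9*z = 2*c^3 + c^2*(-13*z - 5) + c*(6*z^2 - 27*z - 23) + 12*z^2 - 2*z - 10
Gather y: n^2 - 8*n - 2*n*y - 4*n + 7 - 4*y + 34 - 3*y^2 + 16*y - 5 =n^2 - 12*n - 3*y^2 + y*(12 - 2*n) + 36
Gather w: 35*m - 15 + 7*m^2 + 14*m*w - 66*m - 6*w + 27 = 7*m^2 - 31*m + w*(14*m - 6) + 12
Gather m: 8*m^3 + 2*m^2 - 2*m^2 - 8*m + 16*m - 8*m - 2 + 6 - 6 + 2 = 8*m^3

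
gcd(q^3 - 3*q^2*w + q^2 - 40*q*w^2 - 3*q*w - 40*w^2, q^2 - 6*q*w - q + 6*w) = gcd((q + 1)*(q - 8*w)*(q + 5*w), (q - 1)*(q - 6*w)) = 1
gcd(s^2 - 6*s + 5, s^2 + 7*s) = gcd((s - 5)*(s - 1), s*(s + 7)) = 1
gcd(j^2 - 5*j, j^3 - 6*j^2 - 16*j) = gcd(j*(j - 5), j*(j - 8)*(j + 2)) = j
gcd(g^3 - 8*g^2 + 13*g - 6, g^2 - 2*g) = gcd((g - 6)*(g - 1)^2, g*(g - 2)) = 1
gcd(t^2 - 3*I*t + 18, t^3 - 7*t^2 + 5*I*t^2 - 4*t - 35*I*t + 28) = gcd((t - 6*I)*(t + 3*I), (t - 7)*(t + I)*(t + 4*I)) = 1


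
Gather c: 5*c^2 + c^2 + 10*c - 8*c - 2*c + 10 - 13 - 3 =6*c^2 - 6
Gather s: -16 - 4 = -20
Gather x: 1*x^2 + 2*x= x^2 + 2*x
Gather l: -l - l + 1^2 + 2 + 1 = 4 - 2*l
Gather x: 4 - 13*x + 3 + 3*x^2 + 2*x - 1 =3*x^2 - 11*x + 6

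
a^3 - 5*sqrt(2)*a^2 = a^2*(a - 5*sqrt(2))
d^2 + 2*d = d*(d + 2)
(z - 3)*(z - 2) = z^2 - 5*z + 6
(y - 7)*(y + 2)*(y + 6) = y^3 + y^2 - 44*y - 84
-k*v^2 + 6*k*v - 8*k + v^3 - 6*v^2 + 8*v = (-k + v)*(v - 4)*(v - 2)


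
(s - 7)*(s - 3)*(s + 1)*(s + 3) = s^4 - 6*s^3 - 16*s^2 + 54*s + 63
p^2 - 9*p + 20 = (p - 5)*(p - 4)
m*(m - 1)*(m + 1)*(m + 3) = m^4 + 3*m^3 - m^2 - 3*m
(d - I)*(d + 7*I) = d^2 + 6*I*d + 7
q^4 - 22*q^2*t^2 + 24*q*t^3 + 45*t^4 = (q - 3*t)^2*(q + t)*(q + 5*t)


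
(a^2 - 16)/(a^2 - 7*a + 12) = (a + 4)/(a - 3)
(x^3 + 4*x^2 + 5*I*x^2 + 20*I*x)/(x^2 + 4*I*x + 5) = x*(x + 4)/(x - I)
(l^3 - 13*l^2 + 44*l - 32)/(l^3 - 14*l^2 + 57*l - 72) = (l^2 - 5*l + 4)/(l^2 - 6*l + 9)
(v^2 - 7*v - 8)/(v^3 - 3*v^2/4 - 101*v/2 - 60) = 4*(v + 1)/(4*v^2 + 29*v + 30)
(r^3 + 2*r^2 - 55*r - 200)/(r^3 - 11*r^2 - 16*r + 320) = (r + 5)/(r - 8)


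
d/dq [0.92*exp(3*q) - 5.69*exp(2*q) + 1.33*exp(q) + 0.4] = (2.76*exp(2*q) - 11.38*exp(q) + 1.33)*exp(q)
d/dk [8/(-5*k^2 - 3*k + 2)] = 8*(10*k + 3)/(5*k^2 + 3*k - 2)^2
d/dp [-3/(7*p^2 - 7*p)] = 3*(2*p - 1)/(7*p^2*(p - 1)^2)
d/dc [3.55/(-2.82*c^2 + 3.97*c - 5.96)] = (20.022*c - 14.0935)/(2.82*c^2 - 3.97*c + 5.96)^2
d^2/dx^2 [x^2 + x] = 2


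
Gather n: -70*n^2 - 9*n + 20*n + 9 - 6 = -70*n^2 + 11*n + 3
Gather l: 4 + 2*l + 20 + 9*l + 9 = 11*l + 33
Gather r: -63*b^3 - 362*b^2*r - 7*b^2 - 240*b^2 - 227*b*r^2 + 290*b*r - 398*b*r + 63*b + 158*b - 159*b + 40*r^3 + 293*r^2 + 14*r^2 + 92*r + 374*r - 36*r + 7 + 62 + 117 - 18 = -63*b^3 - 247*b^2 + 62*b + 40*r^3 + r^2*(307 - 227*b) + r*(-362*b^2 - 108*b + 430) + 168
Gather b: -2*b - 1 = -2*b - 1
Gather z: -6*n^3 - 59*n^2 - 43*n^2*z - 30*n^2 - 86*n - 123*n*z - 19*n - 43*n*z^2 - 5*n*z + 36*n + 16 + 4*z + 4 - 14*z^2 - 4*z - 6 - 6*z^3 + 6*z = -6*n^3 - 89*n^2 - 69*n - 6*z^3 + z^2*(-43*n - 14) + z*(-43*n^2 - 128*n + 6) + 14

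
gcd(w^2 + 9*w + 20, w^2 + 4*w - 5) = w + 5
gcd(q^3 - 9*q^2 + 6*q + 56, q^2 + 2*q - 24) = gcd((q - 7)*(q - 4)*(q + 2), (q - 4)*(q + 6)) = q - 4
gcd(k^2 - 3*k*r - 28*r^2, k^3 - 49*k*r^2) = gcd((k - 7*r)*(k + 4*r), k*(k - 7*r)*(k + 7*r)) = -k + 7*r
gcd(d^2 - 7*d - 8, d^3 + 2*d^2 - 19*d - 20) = d + 1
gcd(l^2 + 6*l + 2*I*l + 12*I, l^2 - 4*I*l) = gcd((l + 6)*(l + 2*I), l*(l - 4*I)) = 1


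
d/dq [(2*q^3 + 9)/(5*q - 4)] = (20*q^3 - 24*q^2 - 45)/(25*q^2 - 40*q + 16)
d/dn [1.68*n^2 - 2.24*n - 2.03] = 3.36*n - 2.24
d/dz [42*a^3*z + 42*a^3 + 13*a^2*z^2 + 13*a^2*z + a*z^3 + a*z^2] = a*(42*a^2 + 26*a*z + 13*a + 3*z^2 + 2*z)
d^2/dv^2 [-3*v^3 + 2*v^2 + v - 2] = 4 - 18*v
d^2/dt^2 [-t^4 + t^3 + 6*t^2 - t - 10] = -12*t^2 + 6*t + 12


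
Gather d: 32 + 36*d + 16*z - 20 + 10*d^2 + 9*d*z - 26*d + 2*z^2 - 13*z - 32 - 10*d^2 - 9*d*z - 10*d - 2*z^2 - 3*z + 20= 0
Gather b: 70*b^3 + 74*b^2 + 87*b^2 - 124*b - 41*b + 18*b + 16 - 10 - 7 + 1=70*b^3 + 161*b^2 - 147*b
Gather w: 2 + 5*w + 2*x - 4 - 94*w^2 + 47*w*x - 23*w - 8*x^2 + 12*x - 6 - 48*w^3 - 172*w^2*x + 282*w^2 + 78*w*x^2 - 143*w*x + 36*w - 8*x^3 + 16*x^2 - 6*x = -48*w^3 + w^2*(188 - 172*x) + w*(78*x^2 - 96*x + 18) - 8*x^3 + 8*x^2 + 8*x - 8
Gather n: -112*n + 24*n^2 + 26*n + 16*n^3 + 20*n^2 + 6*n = 16*n^3 + 44*n^2 - 80*n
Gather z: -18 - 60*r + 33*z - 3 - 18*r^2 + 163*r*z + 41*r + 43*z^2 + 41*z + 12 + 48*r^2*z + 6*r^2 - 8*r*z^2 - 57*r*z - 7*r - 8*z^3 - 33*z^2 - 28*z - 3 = -12*r^2 - 26*r - 8*z^3 + z^2*(10 - 8*r) + z*(48*r^2 + 106*r + 46) - 12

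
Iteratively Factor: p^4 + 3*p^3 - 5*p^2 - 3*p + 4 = (p - 1)*(p^3 + 4*p^2 - p - 4) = (p - 1)*(p + 1)*(p^2 + 3*p - 4) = (p - 1)*(p + 1)*(p + 4)*(p - 1)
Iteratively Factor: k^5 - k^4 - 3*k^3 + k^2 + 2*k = (k + 1)*(k^4 - 2*k^3 - k^2 + 2*k) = (k - 2)*(k + 1)*(k^3 - k) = (k - 2)*(k - 1)*(k + 1)*(k^2 + k) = k*(k - 2)*(k - 1)*(k + 1)*(k + 1)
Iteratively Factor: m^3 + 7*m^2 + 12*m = (m + 3)*(m^2 + 4*m) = m*(m + 3)*(m + 4)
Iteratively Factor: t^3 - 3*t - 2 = (t + 1)*(t^2 - t - 2) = (t - 2)*(t + 1)*(t + 1)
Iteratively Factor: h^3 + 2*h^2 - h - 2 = (h + 2)*(h^2 - 1) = (h + 1)*(h + 2)*(h - 1)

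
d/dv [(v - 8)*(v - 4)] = 2*v - 12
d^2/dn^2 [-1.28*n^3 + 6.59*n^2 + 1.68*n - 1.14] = 13.18 - 7.68*n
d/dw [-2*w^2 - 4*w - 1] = -4*w - 4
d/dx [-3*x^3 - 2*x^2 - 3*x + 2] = -9*x^2 - 4*x - 3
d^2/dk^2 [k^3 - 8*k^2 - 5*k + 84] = 6*k - 16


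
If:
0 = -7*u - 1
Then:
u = -1/7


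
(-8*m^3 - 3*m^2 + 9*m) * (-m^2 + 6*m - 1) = 8*m^5 - 45*m^4 - 19*m^3 + 57*m^2 - 9*m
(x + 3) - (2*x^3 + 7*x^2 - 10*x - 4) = -2*x^3 - 7*x^2 + 11*x + 7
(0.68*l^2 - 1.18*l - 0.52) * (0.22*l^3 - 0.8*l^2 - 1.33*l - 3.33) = 0.1496*l^5 - 0.8036*l^4 - 0.0748000000000002*l^3 - 0.279*l^2 + 4.621*l + 1.7316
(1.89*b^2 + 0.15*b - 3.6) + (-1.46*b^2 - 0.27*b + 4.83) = 0.43*b^2 - 0.12*b + 1.23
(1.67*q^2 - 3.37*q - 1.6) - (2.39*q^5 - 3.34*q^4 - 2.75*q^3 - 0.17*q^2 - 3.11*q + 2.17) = -2.39*q^5 + 3.34*q^4 + 2.75*q^3 + 1.84*q^2 - 0.26*q - 3.77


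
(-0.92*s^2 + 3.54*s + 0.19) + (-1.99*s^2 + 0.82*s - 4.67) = -2.91*s^2 + 4.36*s - 4.48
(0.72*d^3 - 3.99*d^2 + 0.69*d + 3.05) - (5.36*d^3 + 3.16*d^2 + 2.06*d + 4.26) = -4.64*d^3 - 7.15*d^2 - 1.37*d - 1.21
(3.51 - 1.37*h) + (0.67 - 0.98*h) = 4.18 - 2.35*h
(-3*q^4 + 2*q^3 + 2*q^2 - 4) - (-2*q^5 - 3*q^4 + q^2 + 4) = 2*q^5 + 2*q^3 + q^2 - 8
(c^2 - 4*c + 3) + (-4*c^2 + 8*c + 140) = -3*c^2 + 4*c + 143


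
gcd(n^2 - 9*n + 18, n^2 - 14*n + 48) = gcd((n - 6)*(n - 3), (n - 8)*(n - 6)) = n - 6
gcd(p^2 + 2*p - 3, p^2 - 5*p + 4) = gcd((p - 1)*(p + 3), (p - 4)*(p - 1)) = p - 1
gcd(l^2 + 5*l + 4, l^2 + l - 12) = l + 4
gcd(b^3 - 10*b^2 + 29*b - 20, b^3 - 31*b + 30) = b^2 - 6*b + 5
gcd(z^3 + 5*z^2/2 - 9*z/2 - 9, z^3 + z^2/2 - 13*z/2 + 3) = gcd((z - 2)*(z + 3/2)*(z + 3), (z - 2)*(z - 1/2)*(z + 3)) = z^2 + z - 6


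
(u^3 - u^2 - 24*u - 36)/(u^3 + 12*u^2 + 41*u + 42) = (u - 6)/(u + 7)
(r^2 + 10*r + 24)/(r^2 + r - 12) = (r + 6)/(r - 3)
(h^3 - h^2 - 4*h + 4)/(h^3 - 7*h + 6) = (h + 2)/(h + 3)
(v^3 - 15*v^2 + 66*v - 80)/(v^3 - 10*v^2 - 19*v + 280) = (v^2 - 7*v + 10)/(v^2 - 2*v - 35)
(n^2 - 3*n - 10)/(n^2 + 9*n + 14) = (n - 5)/(n + 7)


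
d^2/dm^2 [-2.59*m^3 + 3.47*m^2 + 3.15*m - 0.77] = 6.94 - 15.54*m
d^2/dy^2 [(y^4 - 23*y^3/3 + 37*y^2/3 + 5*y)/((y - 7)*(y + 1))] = 2*(3*y^6 - 54*y^5 + 261*y^4 + 256*y^3 - 1239*y^2 - 3066*y + 1183)/(3*(y^6 - 18*y^5 + 87*y^4 + 36*y^3 - 609*y^2 - 882*y - 343))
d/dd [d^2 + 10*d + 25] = 2*d + 10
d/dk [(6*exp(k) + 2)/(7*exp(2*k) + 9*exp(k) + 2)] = 2*(-(3*exp(k) + 1)*(14*exp(k) + 9) + 21*exp(2*k) + 27*exp(k) + 6)*exp(k)/(7*exp(2*k) + 9*exp(k) + 2)^2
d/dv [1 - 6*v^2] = -12*v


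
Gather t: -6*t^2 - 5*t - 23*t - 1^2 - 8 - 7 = -6*t^2 - 28*t - 16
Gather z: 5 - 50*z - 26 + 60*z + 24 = 10*z + 3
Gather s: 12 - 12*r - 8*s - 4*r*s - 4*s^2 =-12*r - 4*s^2 + s*(-4*r - 8) + 12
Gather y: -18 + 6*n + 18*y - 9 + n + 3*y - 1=7*n + 21*y - 28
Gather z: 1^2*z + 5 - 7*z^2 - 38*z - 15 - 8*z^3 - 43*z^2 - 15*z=-8*z^3 - 50*z^2 - 52*z - 10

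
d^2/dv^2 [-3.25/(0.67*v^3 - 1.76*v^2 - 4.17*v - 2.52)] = ((13.065*v - 11.44)*(-0.67*v^3 + 1.76*v^2 + 4.17*v + 2.52) + 3.25*(-4.02*v^2 + 7.04*v + 8.34)*(-2.01*v^2 + 3.52*v + 4.17))/(-0.67*v^3 + 1.76*v^2 + 4.17*v + 2.52)^3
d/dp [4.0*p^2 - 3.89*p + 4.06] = 8.0*p - 3.89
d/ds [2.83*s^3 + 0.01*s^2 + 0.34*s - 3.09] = 8.49*s^2 + 0.02*s + 0.34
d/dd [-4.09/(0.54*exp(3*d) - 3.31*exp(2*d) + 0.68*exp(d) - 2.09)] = (6.6258*exp(2*d) - 27.0758*exp(d) + 2.7812)*exp(d)/(0.54*exp(3*d) - 3.31*exp(2*d) + 0.68*exp(d) - 2.09)^2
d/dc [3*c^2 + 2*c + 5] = 6*c + 2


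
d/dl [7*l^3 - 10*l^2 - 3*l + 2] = 21*l^2 - 20*l - 3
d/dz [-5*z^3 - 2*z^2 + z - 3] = -15*z^2 - 4*z + 1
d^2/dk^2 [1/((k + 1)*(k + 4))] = 2*((k + 1)^2 + (k + 1)*(k + 4) + (k + 4)^2)/((k + 1)^3*(k + 4)^3)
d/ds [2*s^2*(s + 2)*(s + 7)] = 2*s*(4*s^2 + 27*s + 28)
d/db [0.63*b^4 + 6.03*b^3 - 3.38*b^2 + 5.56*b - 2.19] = 2.52*b^3 + 18.09*b^2 - 6.76*b + 5.56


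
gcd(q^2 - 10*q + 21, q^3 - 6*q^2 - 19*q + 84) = q^2 - 10*q + 21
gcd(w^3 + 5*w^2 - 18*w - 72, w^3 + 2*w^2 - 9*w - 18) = w + 3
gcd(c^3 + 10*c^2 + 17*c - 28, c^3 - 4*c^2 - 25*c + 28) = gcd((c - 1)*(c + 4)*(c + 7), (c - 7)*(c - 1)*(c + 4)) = c^2 + 3*c - 4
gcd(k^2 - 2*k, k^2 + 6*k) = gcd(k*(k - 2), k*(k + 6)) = k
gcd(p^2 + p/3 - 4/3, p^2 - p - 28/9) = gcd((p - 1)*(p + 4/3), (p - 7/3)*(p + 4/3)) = p + 4/3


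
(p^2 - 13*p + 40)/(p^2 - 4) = (p^2 - 13*p + 40)/(p^2 - 4)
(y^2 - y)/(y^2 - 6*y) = (y - 1)/(y - 6)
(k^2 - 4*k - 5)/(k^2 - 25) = (k + 1)/(k + 5)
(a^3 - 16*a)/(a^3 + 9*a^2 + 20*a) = (a - 4)/(a + 5)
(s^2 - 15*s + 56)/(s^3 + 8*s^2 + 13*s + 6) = (s^2 - 15*s + 56)/(s^3 + 8*s^2 + 13*s + 6)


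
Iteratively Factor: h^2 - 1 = (h + 1)*(h - 1)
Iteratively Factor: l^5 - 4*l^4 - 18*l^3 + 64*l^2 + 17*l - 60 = (l - 3)*(l^4 - l^3 - 21*l^2 + l + 20) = (l - 3)*(l + 4)*(l^3 - 5*l^2 - l + 5) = (l - 5)*(l - 3)*(l + 4)*(l^2 - 1) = (l - 5)*(l - 3)*(l - 1)*(l + 4)*(l + 1)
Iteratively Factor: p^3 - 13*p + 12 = (p - 3)*(p^2 + 3*p - 4) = (p - 3)*(p + 4)*(p - 1)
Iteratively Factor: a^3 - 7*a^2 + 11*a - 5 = (a - 1)*(a^2 - 6*a + 5) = (a - 5)*(a - 1)*(a - 1)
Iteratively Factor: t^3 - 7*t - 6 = (t + 1)*(t^2 - t - 6) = (t + 1)*(t + 2)*(t - 3)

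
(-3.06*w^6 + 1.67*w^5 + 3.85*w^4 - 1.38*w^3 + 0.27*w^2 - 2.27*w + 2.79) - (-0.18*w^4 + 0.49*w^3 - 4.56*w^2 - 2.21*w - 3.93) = -3.06*w^6 + 1.67*w^5 + 4.03*w^4 - 1.87*w^3 + 4.83*w^2 - 0.0600000000000001*w + 6.72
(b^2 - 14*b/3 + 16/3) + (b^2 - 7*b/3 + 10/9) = 2*b^2 - 7*b + 58/9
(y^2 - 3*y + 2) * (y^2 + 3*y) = y^4 - 7*y^2 + 6*y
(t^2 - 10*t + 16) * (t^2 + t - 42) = t^4 - 9*t^3 - 36*t^2 + 436*t - 672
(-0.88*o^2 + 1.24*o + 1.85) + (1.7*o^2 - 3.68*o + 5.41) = 0.82*o^2 - 2.44*o + 7.26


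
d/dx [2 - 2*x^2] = -4*x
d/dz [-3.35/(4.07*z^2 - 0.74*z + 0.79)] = (27.269*z - 2.479)/(4.07*z^2 - 0.74*z + 0.79)^2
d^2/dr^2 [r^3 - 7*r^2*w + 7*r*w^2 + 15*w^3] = 6*r - 14*w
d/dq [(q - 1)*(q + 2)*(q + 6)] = 3*q^2 + 14*q + 4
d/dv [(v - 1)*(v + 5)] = 2*v + 4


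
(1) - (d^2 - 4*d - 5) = -d^2 + 4*d + 6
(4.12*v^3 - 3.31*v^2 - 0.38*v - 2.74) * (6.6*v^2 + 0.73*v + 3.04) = 27.192*v^5 - 18.8384*v^4 + 7.6005*v^3 - 28.4238*v^2 - 3.1554*v - 8.3296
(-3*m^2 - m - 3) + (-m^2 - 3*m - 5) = -4*m^2 - 4*m - 8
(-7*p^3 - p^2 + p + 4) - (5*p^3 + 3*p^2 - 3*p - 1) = -12*p^3 - 4*p^2 + 4*p + 5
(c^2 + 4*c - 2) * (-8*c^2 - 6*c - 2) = -8*c^4 - 38*c^3 - 10*c^2 + 4*c + 4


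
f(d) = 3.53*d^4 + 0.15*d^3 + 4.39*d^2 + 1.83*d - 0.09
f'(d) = 14.12*d^3 + 0.45*d^2 + 8.78*d + 1.83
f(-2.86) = 263.25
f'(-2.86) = -349.92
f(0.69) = 4.11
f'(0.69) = 12.74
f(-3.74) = 737.28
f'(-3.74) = -763.38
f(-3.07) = 344.89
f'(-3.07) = -429.44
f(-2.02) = 71.66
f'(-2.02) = -130.45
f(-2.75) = 226.84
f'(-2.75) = -312.56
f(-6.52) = 6512.21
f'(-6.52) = -3949.90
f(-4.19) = 1146.28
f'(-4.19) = -1065.73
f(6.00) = 4776.21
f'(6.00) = 3120.63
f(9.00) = 23641.65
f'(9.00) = 10410.78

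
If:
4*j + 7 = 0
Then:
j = -7/4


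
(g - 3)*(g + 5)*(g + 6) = g^3 + 8*g^2 - 3*g - 90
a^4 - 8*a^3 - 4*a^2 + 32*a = a*(a - 8)*(a - 2)*(a + 2)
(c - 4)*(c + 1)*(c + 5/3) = c^3 - 4*c^2/3 - 9*c - 20/3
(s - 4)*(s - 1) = s^2 - 5*s + 4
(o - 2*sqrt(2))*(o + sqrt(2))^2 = o^3 - 6*o - 4*sqrt(2)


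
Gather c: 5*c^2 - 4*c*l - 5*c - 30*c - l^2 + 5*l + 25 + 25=5*c^2 + c*(-4*l - 35) - l^2 + 5*l + 50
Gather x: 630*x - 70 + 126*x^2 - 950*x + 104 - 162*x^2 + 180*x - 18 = -36*x^2 - 140*x + 16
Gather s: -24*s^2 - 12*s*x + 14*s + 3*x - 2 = -24*s^2 + s*(14 - 12*x) + 3*x - 2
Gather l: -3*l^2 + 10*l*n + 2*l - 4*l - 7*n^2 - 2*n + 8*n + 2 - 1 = -3*l^2 + l*(10*n - 2) - 7*n^2 + 6*n + 1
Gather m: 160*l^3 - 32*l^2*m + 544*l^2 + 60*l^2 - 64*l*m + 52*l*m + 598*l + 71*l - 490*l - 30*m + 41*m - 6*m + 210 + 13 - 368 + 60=160*l^3 + 604*l^2 + 179*l + m*(-32*l^2 - 12*l + 5) - 85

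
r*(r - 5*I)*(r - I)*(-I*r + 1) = -I*r^4 - 5*r^3 - I*r^2 - 5*r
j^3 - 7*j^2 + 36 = (j - 6)*(j - 3)*(j + 2)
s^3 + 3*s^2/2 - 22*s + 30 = (s - 5/2)*(s - 2)*(s + 6)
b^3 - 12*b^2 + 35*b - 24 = (b - 8)*(b - 3)*(b - 1)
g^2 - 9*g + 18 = (g - 6)*(g - 3)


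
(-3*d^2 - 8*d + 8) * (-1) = 3*d^2 + 8*d - 8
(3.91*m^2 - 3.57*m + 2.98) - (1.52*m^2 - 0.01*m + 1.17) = 2.39*m^2 - 3.56*m + 1.81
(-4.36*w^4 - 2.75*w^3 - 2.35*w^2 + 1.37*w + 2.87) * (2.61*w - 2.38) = -11.3796*w^5 + 3.1993*w^4 + 0.4115*w^3 + 9.1687*w^2 + 4.2301*w - 6.8306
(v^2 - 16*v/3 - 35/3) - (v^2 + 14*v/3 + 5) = -10*v - 50/3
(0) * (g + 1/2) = 0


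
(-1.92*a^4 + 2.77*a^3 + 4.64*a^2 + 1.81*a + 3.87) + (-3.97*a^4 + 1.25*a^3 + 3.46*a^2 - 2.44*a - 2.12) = -5.89*a^4 + 4.02*a^3 + 8.1*a^2 - 0.63*a + 1.75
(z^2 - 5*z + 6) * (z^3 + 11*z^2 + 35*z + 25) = z^5 + 6*z^4 - 14*z^3 - 84*z^2 + 85*z + 150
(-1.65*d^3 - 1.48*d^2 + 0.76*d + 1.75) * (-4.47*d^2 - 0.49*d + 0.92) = 7.3755*d^5 + 7.4241*d^4 - 4.19*d^3 - 9.5565*d^2 - 0.1583*d + 1.61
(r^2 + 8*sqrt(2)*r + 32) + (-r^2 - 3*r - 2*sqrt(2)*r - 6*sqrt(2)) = -3*r + 6*sqrt(2)*r - 6*sqrt(2) + 32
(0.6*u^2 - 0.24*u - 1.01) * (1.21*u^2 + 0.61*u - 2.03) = 0.726*u^4 + 0.0756*u^3 - 2.5865*u^2 - 0.1289*u + 2.0503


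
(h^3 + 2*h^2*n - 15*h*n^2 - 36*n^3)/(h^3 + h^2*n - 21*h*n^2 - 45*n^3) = (h - 4*n)/(h - 5*n)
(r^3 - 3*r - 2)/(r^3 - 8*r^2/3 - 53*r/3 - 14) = 3*(r^2 - r - 2)/(3*r^2 - 11*r - 42)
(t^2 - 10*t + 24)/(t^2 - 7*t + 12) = (t - 6)/(t - 3)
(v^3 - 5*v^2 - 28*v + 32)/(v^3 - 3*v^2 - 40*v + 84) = (v^3 - 5*v^2 - 28*v + 32)/(v^3 - 3*v^2 - 40*v + 84)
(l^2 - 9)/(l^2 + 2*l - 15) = (l + 3)/(l + 5)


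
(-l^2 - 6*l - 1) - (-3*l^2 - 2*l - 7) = 2*l^2 - 4*l + 6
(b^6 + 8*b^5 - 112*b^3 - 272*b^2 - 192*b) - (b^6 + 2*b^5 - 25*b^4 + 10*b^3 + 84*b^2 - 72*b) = 6*b^5 + 25*b^4 - 122*b^3 - 356*b^2 - 120*b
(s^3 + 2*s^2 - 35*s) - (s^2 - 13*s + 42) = s^3 + s^2 - 22*s - 42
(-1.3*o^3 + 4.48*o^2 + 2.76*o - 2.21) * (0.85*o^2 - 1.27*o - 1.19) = -1.105*o^5 + 5.459*o^4 - 1.7966*o^3 - 10.7149*o^2 - 0.4777*o + 2.6299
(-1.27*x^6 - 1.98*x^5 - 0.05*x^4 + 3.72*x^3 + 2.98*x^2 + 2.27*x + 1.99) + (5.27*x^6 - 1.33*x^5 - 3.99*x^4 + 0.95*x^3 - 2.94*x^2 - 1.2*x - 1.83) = 4.0*x^6 - 3.31*x^5 - 4.04*x^4 + 4.67*x^3 + 0.04*x^2 + 1.07*x + 0.16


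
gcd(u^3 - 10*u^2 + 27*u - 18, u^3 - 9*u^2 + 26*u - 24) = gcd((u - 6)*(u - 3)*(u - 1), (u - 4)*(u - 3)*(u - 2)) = u - 3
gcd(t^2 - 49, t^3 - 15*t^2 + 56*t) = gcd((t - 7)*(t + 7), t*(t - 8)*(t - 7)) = t - 7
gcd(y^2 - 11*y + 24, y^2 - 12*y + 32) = y - 8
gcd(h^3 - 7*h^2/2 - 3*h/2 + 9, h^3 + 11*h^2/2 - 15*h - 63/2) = h^2 - 3*h/2 - 9/2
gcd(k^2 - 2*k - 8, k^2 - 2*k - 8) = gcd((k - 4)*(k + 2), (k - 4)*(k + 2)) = k^2 - 2*k - 8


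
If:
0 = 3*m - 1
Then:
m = 1/3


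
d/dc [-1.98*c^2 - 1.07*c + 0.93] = -3.96*c - 1.07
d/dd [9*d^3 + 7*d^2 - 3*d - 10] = 27*d^2 + 14*d - 3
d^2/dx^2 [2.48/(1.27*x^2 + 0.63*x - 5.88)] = (-7.999984*x^2 - 3.968496*x + 2.48*(2.54*x + 0.63)*(5.08*x + 1.26) + 37.039296)/(1.27*x^2 + 0.63*x - 5.88)^3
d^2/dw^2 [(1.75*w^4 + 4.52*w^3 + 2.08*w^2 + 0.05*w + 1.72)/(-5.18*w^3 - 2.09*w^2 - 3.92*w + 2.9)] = (-1.13686837721616e-13*w^8 + 42.0273139999995*w^6 + 298.882752*w^5 - 1216.154688*w^4 - 575.101562*w^3 - 207.596904*w^2 - 469.474236*w - 109.832656)/(138.991832*w^9 + 168.239148*w^8 + 383.429298*w^7 + 30.319673*w^6 + 101.786832*w^5 - 294.972582*w^4 + 48.372968*w^3 - 80.95698*w^2 + 98.9016*w - 24.389)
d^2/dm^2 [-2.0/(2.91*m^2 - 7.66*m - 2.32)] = (-33.8724*m^2 + 89.1624*m + 2.0*(5.82*m - 7.66)*(11.64*m - 15.32) + 27.0048)/(-2.91*m^2 + 7.66*m + 2.32)^3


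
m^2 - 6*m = m*(m - 6)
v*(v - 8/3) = v^2 - 8*v/3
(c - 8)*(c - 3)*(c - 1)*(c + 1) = c^4 - 11*c^3 + 23*c^2 + 11*c - 24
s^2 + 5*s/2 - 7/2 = (s - 1)*(s + 7/2)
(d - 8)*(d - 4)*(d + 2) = d^3 - 10*d^2 + 8*d + 64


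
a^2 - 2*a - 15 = (a - 5)*(a + 3)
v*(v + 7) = v^2 + 7*v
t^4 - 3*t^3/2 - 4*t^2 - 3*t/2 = t*(t - 3)*(t + 1/2)*(t + 1)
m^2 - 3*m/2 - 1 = (m - 2)*(m + 1/2)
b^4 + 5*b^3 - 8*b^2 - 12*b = b*(b - 2)*(b + 1)*(b + 6)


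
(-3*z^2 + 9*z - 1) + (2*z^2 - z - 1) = -z^2 + 8*z - 2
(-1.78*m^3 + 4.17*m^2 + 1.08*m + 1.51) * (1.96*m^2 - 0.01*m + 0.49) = -3.4888*m^5 + 8.191*m^4 + 1.2029*m^3 + 4.9921*m^2 + 0.5141*m + 0.7399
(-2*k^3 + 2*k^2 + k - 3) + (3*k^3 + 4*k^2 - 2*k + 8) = k^3 + 6*k^2 - k + 5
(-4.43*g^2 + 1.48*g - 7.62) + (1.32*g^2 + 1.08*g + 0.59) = -3.11*g^2 + 2.56*g - 7.03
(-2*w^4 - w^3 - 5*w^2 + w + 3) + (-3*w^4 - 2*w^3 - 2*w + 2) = -5*w^4 - 3*w^3 - 5*w^2 - w + 5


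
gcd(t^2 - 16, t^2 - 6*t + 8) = t - 4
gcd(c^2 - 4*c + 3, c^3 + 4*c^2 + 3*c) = 1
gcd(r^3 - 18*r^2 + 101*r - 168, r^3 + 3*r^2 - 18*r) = r - 3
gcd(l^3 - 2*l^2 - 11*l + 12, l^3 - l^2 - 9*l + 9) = l^2 + 2*l - 3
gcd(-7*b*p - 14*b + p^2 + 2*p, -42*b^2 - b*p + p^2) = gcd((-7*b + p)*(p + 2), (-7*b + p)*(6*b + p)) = -7*b + p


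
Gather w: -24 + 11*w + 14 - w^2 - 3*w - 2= -w^2 + 8*w - 12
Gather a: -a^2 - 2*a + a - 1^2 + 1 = -a^2 - a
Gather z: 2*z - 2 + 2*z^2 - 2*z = 2*z^2 - 2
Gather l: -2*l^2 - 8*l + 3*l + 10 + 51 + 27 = -2*l^2 - 5*l + 88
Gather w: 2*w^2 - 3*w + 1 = 2*w^2 - 3*w + 1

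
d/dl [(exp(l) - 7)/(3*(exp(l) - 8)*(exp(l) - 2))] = (-exp(2*l) + 14*exp(l) - 54)*exp(l)/(3*(exp(4*l) - 20*exp(3*l) + 132*exp(2*l) - 320*exp(l) + 256))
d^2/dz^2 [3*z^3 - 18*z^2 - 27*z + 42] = 18*z - 36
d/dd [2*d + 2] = 2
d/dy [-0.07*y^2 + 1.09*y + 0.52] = 1.09 - 0.14*y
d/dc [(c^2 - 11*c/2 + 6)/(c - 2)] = (c^2 - 4*c + 5)/(c^2 - 4*c + 4)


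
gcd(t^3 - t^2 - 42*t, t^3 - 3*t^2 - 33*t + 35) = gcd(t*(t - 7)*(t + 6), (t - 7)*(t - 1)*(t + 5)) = t - 7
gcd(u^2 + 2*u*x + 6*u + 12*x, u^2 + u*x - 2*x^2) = u + 2*x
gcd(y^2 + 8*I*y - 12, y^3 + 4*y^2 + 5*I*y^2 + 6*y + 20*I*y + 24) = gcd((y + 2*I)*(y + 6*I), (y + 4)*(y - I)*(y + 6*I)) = y + 6*I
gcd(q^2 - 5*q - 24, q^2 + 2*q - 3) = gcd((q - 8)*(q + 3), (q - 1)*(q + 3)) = q + 3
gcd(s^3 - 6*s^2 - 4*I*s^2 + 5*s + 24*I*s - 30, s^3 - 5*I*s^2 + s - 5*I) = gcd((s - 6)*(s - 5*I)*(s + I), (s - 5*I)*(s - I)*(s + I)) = s^2 - 4*I*s + 5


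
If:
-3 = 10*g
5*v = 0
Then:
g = -3/10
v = 0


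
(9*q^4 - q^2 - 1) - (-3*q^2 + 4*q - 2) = 9*q^4 + 2*q^2 - 4*q + 1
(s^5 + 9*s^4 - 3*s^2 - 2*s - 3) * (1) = s^5 + 9*s^4 - 3*s^2 - 2*s - 3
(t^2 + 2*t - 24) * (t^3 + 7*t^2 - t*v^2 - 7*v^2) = t^5 + 9*t^4 - t^3*v^2 - 10*t^3 - 9*t^2*v^2 - 168*t^2 + 10*t*v^2 + 168*v^2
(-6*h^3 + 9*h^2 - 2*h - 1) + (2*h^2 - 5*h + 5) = -6*h^3 + 11*h^2 - 7*h + 4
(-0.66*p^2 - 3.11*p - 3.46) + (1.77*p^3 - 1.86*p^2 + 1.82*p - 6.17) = 1.77*p^3 - 2.52*p^2 - 1.29*p - 9.63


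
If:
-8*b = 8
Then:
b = -1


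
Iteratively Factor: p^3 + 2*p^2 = (p)*(p^2 + 2*p) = p*(p + 2)*(p)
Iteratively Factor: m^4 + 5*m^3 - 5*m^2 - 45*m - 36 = (m + 1)*(m^3 + 4*m^2 - 9*m - 36) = (m + 1)*(m + 4)*(m^2 - 9) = (m + 1)*(m + 3)*(m + 4)*(m - 3)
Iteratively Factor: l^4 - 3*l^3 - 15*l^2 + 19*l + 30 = (l - 2)*(l^3 - l^2 - 17*l - 15) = (l - 5)*(l - 2)*(l^2 + 4*l + 3) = (l - 5)*(l - 2)*(l + 1)*(l + 3)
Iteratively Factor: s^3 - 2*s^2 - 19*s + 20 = (s + 4)*(s^2 - 6*s + 5) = (s - 5)*(s + 4)*(s - 1)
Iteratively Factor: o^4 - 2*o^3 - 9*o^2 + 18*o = (o - 3)*(o^3 + o^2 - 6*o) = o*(o - 3)*(o^2 + o - 6) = o*(o - 3)*(o - 2)*(o + 3)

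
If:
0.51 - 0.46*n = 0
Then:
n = 1.11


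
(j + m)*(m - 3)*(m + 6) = j*m^2 + 3*j*m - 18*j + m^3 + 3*m^2 - 18*m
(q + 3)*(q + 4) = q^2 + 7*q + 12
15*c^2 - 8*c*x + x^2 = (-5*c + x)*(-3*c + x)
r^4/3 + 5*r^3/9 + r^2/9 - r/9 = r*(r/3 + 1/3)*(r - 1/3)*(r + 1)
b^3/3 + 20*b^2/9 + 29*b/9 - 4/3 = (b/3 + 1)*(b - 1/3)*(b + 4)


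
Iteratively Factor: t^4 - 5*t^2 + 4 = (t - 2)*(t^3 + 2*t^2 - t - 2) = (t - 2)*(t - 1)*(t^2 + 3*t + 2) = (t - 2)*(t - 1)*(t + 1)*(t + 2)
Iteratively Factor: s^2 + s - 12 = (s + 4)*(s - 3)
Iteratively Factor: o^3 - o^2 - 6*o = (o - 3)*(o^2 + 2*o) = (o - 3)*(o + 2)*(o)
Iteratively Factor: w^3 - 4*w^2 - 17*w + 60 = (w + 4)*(w^2 - 8*w + 15) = (w - 3)*(w + 4)*(w - 5)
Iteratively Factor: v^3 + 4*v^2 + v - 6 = (v - 1)*(v^2 + 5*v + 6) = (v - 1)*(v + 3)*(v + 2)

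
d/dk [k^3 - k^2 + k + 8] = 3*k^2 - 2*k + 1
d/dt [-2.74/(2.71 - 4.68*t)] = -12.8232/(4.68*t - 2.71)^2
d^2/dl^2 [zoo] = 0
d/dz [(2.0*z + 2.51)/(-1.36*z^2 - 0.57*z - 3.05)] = (2.72*z^2 + 6.8272*z - 4.6693)/(1.8496*z^4 + 1.5504*z^3 + 8.6209*z^2 + 3.477*z + 9.3025)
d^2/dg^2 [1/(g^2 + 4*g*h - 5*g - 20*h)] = 2*(-g^2 - 4*g*h + 5*g + 20*h + (2*g + 4*h - 5)^2)/(g^2 + 4*g*h - 5*g - 20*h)^3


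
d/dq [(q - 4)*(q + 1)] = 2*q - 3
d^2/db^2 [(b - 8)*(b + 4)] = 2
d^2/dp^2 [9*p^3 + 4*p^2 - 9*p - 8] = 54*p + 8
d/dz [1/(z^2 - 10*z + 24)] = 2*(5 - z)/(z^2 - 10*z + 24)^2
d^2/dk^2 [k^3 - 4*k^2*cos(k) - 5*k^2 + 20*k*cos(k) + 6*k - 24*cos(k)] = 4*k^2*cos(k) + 16*k*sin(k) - 20*k*cos(k) + 6*k - 40*sin(k) + 16*cos(k) - 10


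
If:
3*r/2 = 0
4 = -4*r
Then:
No Solution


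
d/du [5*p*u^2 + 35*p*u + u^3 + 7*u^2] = 10*p*u + 35*p + 3*u^2 + 14*u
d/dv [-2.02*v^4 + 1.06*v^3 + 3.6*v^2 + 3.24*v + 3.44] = -8.08*v^3 + 3.18*v^2 + 7.2*v + 3.24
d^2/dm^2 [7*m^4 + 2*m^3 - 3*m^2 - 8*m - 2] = 84*m^2 + 12*m - 6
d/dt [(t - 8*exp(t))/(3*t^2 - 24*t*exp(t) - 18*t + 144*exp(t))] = -1/(3*t^2 - 36*t + 108)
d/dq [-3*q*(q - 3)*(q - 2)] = -9*q^2 + 30*q - 18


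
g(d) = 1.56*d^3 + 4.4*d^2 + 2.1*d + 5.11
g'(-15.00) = 923.10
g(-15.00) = -4301.39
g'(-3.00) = 17.82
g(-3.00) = -3.71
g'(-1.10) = -1.92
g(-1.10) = 6.05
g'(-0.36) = -0.46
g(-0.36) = 4.85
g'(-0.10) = 1.27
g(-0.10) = 4.94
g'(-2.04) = 3.62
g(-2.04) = 5.89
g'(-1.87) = 2.01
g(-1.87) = 6.37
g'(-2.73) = 12.96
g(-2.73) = 0.43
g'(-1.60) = 0.00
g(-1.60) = 6.62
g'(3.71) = 99.16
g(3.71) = 153.12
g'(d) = 4.68*d^2 + 8.8*d + 2.1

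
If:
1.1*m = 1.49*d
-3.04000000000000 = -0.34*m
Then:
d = 6.60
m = 8.94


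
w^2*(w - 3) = w^3 - 3*w^2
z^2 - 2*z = z*(z - 2)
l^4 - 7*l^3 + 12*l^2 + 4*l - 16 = (l - 4)*(l - 2)^2*(l + 1)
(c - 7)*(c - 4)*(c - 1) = c^3 - 12*c^2 + 39*c - 28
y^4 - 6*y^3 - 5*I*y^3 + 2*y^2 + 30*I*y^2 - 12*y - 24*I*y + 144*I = (y - 6)*(y - 4*I)*(y - 3*I)*(y + 2*I)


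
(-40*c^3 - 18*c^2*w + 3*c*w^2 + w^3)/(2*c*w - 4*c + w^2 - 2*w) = (-20*c^2 + c*w + w^2)/(w - 2)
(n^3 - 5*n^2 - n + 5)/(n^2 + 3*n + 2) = (n^2 - 6*n + 5)/(n + 2)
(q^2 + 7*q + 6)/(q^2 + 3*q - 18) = (q + 1)/(q - 3)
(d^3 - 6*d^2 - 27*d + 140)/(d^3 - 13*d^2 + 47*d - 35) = (d^2 + d - 20)/(d^2 - 6*d + 5)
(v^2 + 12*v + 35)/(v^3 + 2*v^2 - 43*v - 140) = (v + 7)/(v^2 - 3*v - 28)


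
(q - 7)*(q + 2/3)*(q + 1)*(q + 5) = q^4 - q^3/3 - 113*q^2/3 - 179*q/3 - 70/3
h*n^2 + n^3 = n^2*(h + n)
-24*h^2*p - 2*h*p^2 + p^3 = p*(-6*h + p)*(4*h + p)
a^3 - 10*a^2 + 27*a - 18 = (a - 6)*(a - 3)*(a - 1)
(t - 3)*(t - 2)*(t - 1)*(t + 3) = t^4 - 3*t^3 - 7*t^2 + 27*t - 18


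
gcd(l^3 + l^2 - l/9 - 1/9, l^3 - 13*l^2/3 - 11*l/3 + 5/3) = l^2 + 2*l/3 - 1/3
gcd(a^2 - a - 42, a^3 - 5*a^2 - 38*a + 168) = a^2 - a - 42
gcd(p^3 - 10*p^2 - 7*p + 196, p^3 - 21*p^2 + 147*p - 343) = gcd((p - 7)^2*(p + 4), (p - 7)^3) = p^2 - 14*p + 49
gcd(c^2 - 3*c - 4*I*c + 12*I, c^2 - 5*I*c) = 1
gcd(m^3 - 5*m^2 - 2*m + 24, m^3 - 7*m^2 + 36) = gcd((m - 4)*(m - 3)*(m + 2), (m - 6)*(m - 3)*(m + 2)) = m^2 - m - 6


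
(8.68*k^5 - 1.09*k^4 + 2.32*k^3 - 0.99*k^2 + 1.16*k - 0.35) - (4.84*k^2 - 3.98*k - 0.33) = 8.68*k^5 - 1.09*k^4 + 2.32*k^3 - 5.83*k^2 + 5.14*k - 0.02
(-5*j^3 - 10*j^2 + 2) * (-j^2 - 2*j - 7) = 5*j^5 + 20*j^4 + 55*j^3 + 68*j^2 - 4*j - 14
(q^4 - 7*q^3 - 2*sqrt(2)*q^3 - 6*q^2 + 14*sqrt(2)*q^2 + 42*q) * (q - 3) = q^5 - 10*q^4 - 2*sqrt(2)*q^4 + 15*q^3 + 20*sqrt(2)*q^3 - 42*sqrt(2)*q^2 + 60*q^2 - 126*q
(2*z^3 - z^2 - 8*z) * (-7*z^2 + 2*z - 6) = -14*z^5 + 11*z^4 + 42*z^3 - 10*z^2 + 48*z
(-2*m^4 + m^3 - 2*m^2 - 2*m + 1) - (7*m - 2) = -2*m^4 + m^3 - 2*m^2 - 9*m + 3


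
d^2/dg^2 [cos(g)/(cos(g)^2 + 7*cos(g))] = (sin(g)^2 + 7*cos(g) + 1)/(cos(g) + 7)^3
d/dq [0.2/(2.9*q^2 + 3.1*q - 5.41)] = (-1.16*q - 0.62)/(2.9*q^2 + 3.1*q - 5.41)^2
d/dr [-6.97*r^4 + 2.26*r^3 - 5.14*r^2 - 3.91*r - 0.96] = -27.88*r^3 + 6.78*r^2 - 10.28*r - 3.91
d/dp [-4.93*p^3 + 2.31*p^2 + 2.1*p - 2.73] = -14.79*p^2 + 4.62*p + 2.1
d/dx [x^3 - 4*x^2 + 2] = x*(3*x - 8)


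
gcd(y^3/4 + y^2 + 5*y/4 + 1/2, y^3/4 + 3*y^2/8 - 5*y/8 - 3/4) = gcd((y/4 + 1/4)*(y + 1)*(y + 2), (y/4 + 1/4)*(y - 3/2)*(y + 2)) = y^2 + 3*y + 2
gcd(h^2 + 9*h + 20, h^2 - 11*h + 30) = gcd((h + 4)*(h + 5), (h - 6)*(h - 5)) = 1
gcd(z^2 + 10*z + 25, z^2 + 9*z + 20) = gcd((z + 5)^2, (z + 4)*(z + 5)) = z + 5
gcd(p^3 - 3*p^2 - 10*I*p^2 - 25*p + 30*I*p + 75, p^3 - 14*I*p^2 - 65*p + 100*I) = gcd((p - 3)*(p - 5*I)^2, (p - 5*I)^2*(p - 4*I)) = p^2 - 10*I*p - 25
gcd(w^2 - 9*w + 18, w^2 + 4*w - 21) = w - 3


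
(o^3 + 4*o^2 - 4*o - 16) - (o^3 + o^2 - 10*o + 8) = 3*o^2 + 6*o - 24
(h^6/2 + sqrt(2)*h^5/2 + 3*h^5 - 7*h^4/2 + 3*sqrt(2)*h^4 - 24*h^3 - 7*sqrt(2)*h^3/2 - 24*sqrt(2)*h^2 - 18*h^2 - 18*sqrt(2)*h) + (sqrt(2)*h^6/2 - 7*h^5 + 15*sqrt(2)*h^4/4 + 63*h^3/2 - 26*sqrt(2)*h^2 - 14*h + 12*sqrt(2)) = h^6/2 + sqrt(2)*h^6/2 - 4*h^5 + sqrt(2)*h^5/2 - 7*h^4/2 + 27*sqrt(2)*h^4/4 - 7*sqrt(2)*h^3/2 + 15*h^3/2 - 50*sqrt(2)*h^2 - 18*h^2 - 18*sqrt(2)*h - 14*h + 12*sqrt(2)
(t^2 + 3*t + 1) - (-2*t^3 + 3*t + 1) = 2*t^3 + t^2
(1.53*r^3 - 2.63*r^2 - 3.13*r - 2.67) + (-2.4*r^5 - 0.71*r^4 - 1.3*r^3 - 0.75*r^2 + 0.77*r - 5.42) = -2.4*r^5 - 0.71*r^4 + 0.23*r^3 - 3.38*r^2 - 2.36*r - 8.09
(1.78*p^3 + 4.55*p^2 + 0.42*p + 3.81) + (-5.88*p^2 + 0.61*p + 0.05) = 1.78*p^3 - 1.33*p^2 + 1.03*p + 3.86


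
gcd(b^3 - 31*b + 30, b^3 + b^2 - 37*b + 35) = b^2 - 6*b + 5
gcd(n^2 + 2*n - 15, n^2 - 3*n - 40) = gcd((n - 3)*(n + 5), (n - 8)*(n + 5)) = n + 5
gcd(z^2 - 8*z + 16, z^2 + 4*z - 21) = 1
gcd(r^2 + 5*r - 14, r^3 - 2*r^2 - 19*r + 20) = 1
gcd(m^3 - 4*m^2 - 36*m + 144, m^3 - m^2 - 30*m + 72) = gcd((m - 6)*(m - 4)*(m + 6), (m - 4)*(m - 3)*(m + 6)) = m^2 + 2*m - 24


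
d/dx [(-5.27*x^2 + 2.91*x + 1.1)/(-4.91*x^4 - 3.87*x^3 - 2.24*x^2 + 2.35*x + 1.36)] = (-51.7514*x^5 + 22.4694*x^4 + 44.1274*x^3 + 6.9049*x^2 - 9.4064*x + 1.3726)/(24.1081*x^8 + 38.0034*x^7 + 36.9737*x^6 - 5.7394*x^5 - 26.5266*x^4 - 21.0544*x^3 - 0.5703*x^2 + 6.392*x + 1.8496)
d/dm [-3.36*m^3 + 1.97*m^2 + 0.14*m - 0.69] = -10.08*m^2 + 3.94*m + 0.14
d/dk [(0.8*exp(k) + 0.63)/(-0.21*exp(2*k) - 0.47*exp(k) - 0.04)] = (0.168*exp(2*k) + 0.2646*exp(k) + 0.2641)*exp(k)/(0.0441*exp(4*k) + 0.1974*exp(3*k) + 0.2377*exp(2*k) + 0.0376*exp(k) + 0.0016)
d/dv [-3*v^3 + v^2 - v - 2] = -9*v^2 + 2*v - 1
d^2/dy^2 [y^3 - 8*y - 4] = 6*y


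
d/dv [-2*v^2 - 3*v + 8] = -4*v - 3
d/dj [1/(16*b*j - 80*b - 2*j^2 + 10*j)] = (-4*b + j - 5/2)/(8*b*j - 40*b - j^2 + 5*j)^2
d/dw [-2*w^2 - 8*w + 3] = -4*w - 8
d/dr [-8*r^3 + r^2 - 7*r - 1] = -24*r^2 + 2*r - 7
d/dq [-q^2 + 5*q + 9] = 5 - 2*q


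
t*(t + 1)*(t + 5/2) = t^3 + 7*t^2/2 + 5*t/2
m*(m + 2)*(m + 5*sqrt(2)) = m^3 + 2*m^2 + 5*sqrt(2)*m^2 + 10*sqrt(2)*m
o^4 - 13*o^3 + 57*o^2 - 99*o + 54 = (o - 6)*(o - 3)^2*(o - 1)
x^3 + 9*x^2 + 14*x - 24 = (x - 1)*(x + 4)*(x + 6)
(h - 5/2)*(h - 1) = h^2 - 7*h/2 + 5/2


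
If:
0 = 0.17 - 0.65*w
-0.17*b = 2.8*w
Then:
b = -4.31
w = 0.26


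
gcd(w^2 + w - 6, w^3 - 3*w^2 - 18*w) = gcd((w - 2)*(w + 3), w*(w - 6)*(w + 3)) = w + 3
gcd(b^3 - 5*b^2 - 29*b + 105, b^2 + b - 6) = 1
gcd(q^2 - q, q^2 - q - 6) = 1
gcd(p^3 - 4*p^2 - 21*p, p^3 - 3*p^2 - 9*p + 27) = p + 3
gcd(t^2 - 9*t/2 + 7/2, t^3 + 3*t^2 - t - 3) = t - 1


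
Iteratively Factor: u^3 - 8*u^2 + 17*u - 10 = (u - 2)*(u^2 - 6*u + 5) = (u - 5)*(u - 2)*(u - 1)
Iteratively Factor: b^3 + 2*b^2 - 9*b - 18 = (b + 3)*(b^2 - b - 6) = (b + 2)*(b + 3)*(b - 3)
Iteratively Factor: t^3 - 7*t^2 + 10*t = (t - 2)*(t^2 - 5*t) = (t - 5)*(t - 2)*(t)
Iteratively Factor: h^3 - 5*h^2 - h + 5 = (h - 1)*(h^2 - 4*h - 5) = (h - 5)*(h - 1)*(h + 1)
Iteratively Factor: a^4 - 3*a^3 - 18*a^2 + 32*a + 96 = (a + 2)*(a^3 - 5*a^2 - 8*a + 48) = (a + 2)*(a + 3)*(a^2 - 8*a + 16) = (a - 4)*(a + 2)*(a + 3)*(a - 4)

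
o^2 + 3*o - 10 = (o - 2)*(o + 5)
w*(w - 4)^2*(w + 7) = w^4 - w^3 - 40*w^2 + 112*w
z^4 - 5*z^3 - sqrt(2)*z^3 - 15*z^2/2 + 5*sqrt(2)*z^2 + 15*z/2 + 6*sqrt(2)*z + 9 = (z - 6)*(z + 1)*(z - 3*sqrt(2)/2)*(z + sqrt(2)/2)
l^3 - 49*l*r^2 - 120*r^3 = (l - 8*r)*(l + 3*r)*(l + 5*r)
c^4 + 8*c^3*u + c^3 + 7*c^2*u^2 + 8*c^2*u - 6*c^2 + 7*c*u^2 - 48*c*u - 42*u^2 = (c - 2)*(c + 3)*(c + u)*(c + 7*u)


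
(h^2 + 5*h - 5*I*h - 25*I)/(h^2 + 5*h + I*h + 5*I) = (h - 5*I)/(h + I)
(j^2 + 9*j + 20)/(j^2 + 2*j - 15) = (j + 4)/(j - 3)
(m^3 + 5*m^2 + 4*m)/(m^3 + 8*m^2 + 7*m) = (m + 4)/(m + 7)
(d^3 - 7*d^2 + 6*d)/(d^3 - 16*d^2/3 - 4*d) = 3*(d - 1)/(3*d + 2)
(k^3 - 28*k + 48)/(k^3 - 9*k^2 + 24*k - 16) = (k^2 + 4*k - 12)/(k^2 - 5*k + 4)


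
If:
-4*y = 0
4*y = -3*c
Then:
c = 0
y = 0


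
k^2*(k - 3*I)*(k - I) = k^4 - 4*I*k^3 - 3*k^2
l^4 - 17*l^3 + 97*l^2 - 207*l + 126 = (l - 7)*(l - 6)*(l - 3)*(l - 1)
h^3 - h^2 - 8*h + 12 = (h - 2)^2*(h + 3)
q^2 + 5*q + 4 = (q + 1)*(q + 4)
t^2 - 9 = (t - 3)*(t + 3)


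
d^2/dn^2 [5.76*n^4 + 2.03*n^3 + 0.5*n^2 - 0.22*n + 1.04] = 69.12*n^2 + 12.18*n + 1.0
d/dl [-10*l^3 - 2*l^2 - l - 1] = -30*l^2 - 4*l - 1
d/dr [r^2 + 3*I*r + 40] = 2*r + 3*I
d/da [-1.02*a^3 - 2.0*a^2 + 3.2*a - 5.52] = -3.06*a^2 - 4.0*a + 3.2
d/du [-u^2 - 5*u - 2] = -2*u - 5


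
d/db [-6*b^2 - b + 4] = -12*b - 1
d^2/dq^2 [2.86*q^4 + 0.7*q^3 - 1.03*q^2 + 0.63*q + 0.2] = 34.32*q^2 + 4.2*q - 2.06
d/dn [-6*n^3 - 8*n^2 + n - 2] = -18*n^2 - 16*n + 1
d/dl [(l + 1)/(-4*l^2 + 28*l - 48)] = (-l^2 + 7*l + (l + 1)*(2*l - 7) - 12)/(4*(l^2 - 7*l + 12)^2)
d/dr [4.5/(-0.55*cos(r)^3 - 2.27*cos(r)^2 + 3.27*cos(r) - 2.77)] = (-7.425*cos(r)^2 - 20.43*cos(r) + 14.715)*sin(r)/(0.55*cos(r)^3 + 2.27*cos(r)^2 - 3.27*cos(r) + 2.77)^2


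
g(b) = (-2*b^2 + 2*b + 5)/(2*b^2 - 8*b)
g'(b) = (2 - 4*b)/(2*b^2 - 8*b) + (8 - 4*b)*(-2*b^2 + 2*b + 5)/(2*b^2 - 8*b)^2 = (3*b^2 - 5*b + 10)/(b^2*(b^2 - 8*b + 16))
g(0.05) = -12.90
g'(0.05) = 250.15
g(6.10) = -2.23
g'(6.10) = 0.56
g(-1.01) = 0.09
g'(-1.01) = 0.71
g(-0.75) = 0.33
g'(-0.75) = 1.22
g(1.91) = -0.19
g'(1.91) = 0.72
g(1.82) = -0.25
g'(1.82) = 0.69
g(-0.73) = 0.36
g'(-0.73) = 1.28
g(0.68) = -1.20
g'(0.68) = 1.57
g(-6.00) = -0.66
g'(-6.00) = 0.04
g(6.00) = -2.29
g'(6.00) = 0.61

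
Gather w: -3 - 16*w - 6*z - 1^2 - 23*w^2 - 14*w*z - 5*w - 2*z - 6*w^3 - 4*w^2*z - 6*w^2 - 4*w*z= -6*w^3 + w^2*(-4*z - 29) + w*(-18*z - 21) - 8*z - 4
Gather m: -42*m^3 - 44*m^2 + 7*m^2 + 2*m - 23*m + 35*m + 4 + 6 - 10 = -42*m^3 - 37*m^2 + 14*m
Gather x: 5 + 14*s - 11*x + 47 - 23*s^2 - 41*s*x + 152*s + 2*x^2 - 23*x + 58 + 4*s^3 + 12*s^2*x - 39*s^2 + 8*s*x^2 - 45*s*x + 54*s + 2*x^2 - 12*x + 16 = 4*s^3 - 62*s^2 + 220*s + x^2*(8*s + 4) + x*(12*s^2 - 86*s - 46) + 126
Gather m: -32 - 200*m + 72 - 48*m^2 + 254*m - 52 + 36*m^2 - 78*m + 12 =-12*m^2 - 24*m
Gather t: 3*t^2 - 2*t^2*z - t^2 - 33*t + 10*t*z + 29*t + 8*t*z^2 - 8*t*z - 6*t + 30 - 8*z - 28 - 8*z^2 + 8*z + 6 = t^2*(2 - 2*z) + t*(8*z^2 + 2*z - 10) - 8*z^2 + 8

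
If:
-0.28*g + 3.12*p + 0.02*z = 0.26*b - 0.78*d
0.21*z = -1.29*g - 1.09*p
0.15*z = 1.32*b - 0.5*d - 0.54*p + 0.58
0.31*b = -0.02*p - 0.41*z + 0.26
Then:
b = 0.903648039830621 - 1.39112935483707*z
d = 4.63269901191744 - 5.12008689674238*z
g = 0.850491188324297 - 1.06056624028858*z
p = 1.06250499997456*z - 1.00654461737463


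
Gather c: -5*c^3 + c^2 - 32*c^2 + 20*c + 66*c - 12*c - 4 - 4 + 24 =-5*c^3 - 31*c^2 + 74*c + 16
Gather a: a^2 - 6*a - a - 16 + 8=a^2 - 7*a - 8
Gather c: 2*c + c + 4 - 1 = 3*c + 3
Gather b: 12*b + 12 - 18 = 12*b - 6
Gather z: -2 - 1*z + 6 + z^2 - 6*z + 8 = z^2 - 7*z + 12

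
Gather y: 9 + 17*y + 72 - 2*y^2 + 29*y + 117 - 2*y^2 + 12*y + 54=-4*y^2 + 58*y + 252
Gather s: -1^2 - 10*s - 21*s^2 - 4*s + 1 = -21*s^2 - 14*s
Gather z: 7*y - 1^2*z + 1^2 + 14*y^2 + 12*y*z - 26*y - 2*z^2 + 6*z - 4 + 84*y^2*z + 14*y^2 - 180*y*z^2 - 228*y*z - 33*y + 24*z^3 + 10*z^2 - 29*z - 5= 28*y^2 - 52*y + 24*z^3 + z^2*(8 - 180*y) + z*(84*y^2 - 216*y - 24) - 8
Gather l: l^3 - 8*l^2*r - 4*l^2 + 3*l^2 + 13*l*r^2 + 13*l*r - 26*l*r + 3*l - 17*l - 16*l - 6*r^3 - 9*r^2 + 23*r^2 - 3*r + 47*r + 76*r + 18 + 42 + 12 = l^3 + l^2*(-8*r - 1) + l*(13*r^2 - 13*r - 30) - 6*r^3 + 14*r^2 + 120*r + 72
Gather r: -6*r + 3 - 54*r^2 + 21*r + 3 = -54*r^2 + 15*r + 6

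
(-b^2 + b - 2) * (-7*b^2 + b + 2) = 7*b^4 - 8*b^3 + 13*b^2 - 4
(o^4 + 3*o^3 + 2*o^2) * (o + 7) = o^5 + 10*o^4 + 23*o^3 + 14*o^2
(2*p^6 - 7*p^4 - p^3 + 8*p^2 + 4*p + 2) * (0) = 0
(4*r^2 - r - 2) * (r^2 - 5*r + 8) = 4*r^4 - 21*r^3 + 35*r^2 + 2*r - 16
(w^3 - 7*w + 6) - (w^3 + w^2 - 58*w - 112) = -w^2 + 51*w + 118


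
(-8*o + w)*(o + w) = -8*o^2 - 7*o*w + w^2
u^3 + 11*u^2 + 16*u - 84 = (u - 2)*(u + 6)*(u + 7)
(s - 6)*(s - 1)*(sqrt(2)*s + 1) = sqrt(2)*s^3 - 7*sqrt(2)*s^2 + s^2 - 7*s + 6*sqrt(2)*s + 6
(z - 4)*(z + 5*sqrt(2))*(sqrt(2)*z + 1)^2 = 2*z^4 - 8*z^3 + 12*sqrt(2)*z^3 - 48*sqrt(2)*z^2 + 21*z^2 - 84*z + 5*sqrt(2)*z - 20*sqrt(2)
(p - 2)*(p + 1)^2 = p^3 - 3*p - 2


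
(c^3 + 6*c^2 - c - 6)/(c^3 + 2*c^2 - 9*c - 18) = (c^3 + 6*c^2 - c - 6)/(c^3 + 2*c^2 - 9*c - 18)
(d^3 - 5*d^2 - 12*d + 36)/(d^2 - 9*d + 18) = (d^2 + d - 6)/(d - 3)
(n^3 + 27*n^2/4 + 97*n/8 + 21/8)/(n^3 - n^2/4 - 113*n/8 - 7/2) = (n + 3)/(n - 4)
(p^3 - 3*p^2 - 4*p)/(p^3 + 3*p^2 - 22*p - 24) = p/(p + 6)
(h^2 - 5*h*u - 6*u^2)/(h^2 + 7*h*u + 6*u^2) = (h - 6*u)/(h + 6*u)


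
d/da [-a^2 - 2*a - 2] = -2*a - 2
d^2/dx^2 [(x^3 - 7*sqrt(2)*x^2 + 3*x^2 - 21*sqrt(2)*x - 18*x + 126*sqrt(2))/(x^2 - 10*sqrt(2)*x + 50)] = 2*(-8*x^3 + 9*sqrt(2)*x^3 - 450*x^2 - 72*sqrt(2)*x^2 + 2640*x + 3150*sqrt(2)*x - 13500 - 7600*sqrt(2))/(x^6 - 30*sqrt(2)*x^5 + 750*x^4 - 5000*sqrt(2)*x^3 + 37500*x^2 - 75000*sqrt(2)*x + 125000)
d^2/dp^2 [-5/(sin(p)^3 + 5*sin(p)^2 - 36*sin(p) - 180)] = 5*(9*sin(p)^6 + 55*sin(p)^5 + 16*sin(p)^4 + 1000*sin(p)^3 + 4962*sin(p)^2 - 6480*sin(p) - 4392)/(sin(p)^3 + 5*sin(p)^2 - 36*sin(p) - 180)^3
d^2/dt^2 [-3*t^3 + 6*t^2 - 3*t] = 12 - 18*t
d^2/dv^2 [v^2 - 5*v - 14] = 2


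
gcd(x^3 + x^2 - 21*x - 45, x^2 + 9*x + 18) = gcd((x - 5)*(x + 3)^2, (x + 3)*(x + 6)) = x + 3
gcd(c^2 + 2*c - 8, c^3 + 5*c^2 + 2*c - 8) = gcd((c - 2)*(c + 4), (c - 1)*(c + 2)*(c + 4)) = c + 4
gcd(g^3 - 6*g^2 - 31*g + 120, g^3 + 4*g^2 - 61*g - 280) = g^2 - 3*g - 40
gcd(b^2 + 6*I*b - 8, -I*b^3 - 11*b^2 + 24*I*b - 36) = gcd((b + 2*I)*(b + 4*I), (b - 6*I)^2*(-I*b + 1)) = 1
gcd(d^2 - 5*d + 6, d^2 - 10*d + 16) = d - 2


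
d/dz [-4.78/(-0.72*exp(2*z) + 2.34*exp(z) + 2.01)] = (11.1852 - 6.8832*exp(z))*exp(z)/(-0.72*exp(2*z) + 2.34*exp(z) + 2.01)^2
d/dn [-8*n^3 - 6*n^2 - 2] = 12*n*(-2*n - 1)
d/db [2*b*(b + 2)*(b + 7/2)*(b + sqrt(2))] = 8*b^3 + 6*sqrt(2)*b^2 + 33*b^2 + 28*b + 22*sqrt(2)*b + 14*sqrt(2)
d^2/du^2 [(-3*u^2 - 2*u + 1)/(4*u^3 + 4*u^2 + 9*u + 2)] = 2*(-48*u^6 - 96*u^5 + 324*u^4 + 444*u^3 + 324*u^2 + 132*u + 97)/(64*u^9 + 192*u^8 + 624*u^7 + 1024*u^6 + 1596*u^5 + 1500*u^4 + 1209*u^3 + 534*u^2 + 108*u + 8)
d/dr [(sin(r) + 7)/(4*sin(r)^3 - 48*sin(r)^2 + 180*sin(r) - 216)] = (-15*sin(r) + cos(2*r) + 122)*cos(r)/(4*(sin(r) - 6)^2*(sin(r) - 3)^3)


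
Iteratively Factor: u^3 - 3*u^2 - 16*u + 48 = (u - 4)*(u^2 + u - 12) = (u - 4)*(u - 3)*(u + 4)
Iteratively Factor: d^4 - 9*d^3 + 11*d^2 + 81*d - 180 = (d - 3)*(d^3 - 6*d^2 - 7*d + 60) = (d - 3)*(d + 3)*(d^2 - 9*d + 20) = (d - 5)*(d - 3)*(d + 3)*(d - 4)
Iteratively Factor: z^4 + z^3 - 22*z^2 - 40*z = (z)*(z^3 + z^2 - 22*z - 40) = z*(z + 4)*(z^2 - 3*z - 10) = z*(z - 5)*(z + 4)*(z + 2)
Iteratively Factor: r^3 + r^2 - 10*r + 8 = (r - 2)*(r^2 + 3*r - 4) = (r - 2)*(r - 1)*(r + 4)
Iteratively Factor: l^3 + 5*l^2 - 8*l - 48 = (l + 4)*(l^2 + l - 12) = (l + 4)^2*(l - 3)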